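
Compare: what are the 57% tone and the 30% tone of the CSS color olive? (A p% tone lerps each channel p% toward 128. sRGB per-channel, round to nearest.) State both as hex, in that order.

#808049, #808026

CSS olive is rgb(128, 128, 0).
57% tone:
  R: 128 + 0.57×(128−128) = 128 + 0 = 128 → 128
  G: 128 + 0 = 128 → 128
  B: 0 + 72.96 = 72.96 → 73
  → #808049
30% tone:
  R: 128 + 0 = 128 → 128
  G: 128 + 0.3×(128−128) = 128 + 0 = 128 → 128
  B: 0 + 0.3×(128−0) = 0 + 38.4 = 38.4 → 38
  → #808026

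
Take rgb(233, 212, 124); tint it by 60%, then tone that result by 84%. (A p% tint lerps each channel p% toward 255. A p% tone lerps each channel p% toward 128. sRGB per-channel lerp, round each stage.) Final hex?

Per channel, c → c + 0.6(255 − c):
  R: 233 + 0.6×(255−233) = 233 + 13.2 = 246.2 → 246
  G: 212 + 25.8 = 237.8 → 238
  B: 124 + 0.6×(255−124) = 124 + 78.6 = 202.6 → 203
After the tint: rgb(246, 238, 203) = #F6EECB.
Per channel, c → c + 0.84(128 − c):
  R: 246 + 0.84×(128−246) = 246 − 99.12 = 146.88 → 147
  G: 238 − 92.4 = 145.6 → 146
  B: 203 + 0.84×(128−203) = 203 − 63 = 140 → 140
rgb(147, 146, 140) = #93928C.

#93928C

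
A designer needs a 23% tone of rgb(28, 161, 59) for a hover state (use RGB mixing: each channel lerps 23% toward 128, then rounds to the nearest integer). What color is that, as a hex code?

#33994b

A 23% tone moves each channel 23% toward 128:
  R: 28 + 23 = 51 → 51
  G: 161 − 7.59 = 153.41 → 153
  B: 59 + 0.23×(128−59) = 59 + 15.87 = 74.87 → 75
rgb(51, 153, 75) = #33994b.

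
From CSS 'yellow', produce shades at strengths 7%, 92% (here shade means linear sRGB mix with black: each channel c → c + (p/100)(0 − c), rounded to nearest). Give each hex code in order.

CSS yellow is rgb(255, 255, 0).
7%: (255 − 17.85 = 237.15→237, 255 − 17.85 = 237.15→237, 0→0) → #EDED00
92%: (255 − 234.6 = 20.4→20, 255 − 234.6 = 20.4→20, 0→0) → #141400

#EDED00, #141400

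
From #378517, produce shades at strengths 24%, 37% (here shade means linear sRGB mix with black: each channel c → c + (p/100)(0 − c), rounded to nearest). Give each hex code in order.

#378517 is rgb(55, 133, 23).
24%: (55 − 13.2 = 41.8→42, 133 − 31.92 = 101.08→101, 23 − 5.52 = 17.48→17) → #2A6511
37%: (55 − 20.35 = 34.65→35, 133 − 49.21 = 83.79→84, 23 − 8.51 = 14.49→14) → #23540E

#2A6511, #23540E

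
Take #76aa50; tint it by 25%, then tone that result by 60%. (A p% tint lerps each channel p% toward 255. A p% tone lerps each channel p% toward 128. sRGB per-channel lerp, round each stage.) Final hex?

#76aa50 is rgb(118, 170, 80).
Per channel, c → c + 0.25(255 − c):
  R: 118 + 0.25×(255−118) = 118 + 34.25 = 152.25 → 152
  G: 170 + 0.25×(255−170) = 170 + 21.25 = 191.25 → 191
  B: 80 + 0.25×(255−80) = 80 + 43.75 = 123.75 → 124
After the tint: rgb(152, 191, 124) = #98bf7c.
A 60% tone moves each channel 60% toward 128:
  R: 152 − 14.4 = 137.6 → 138
  G: 191 − 37.8 = 153.2 → 153
  B: 124 + 0.6×(128−124) = 124 + 2.4 = 126.4 → 126
rgb(138, 153, 126) = #8a997e.

#8a997e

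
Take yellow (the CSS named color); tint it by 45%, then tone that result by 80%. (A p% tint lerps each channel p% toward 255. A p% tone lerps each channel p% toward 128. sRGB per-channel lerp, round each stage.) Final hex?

#99997D

CSS yellow is rgb(255, 255, 0).
Per channel, c → c + 0.45(255 − c):
  R: 255 + 0 = 255 → 255
  G: 255 + 0 = 255 → 255
  B: 0 + 0.45×(255−0) = 0 + 114.75 = 114.75 → 115
After the tint: rgb(255, 255, 115) = #FFFF73.
Lerp each channel 80% toward 128:
  R: 255 + 0.8×(128−255) = 255 − 101.6 = 153.4 → 153
  G: 255 − 101.6 = 153.4 → 153
  B: 115 + 10.4 = 125.4 → 125
rgb(153, 153, 125) = #99997D.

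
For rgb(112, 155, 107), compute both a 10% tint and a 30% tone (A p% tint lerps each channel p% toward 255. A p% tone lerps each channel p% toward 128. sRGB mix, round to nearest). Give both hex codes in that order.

#7ea57a, #759371

10% tint:
  R: 112 + 14.3 = 126.3 → 126
  G: 155 + 0.1×(255−155) = 155 + 10 = 165 → 165
  B: 107 + 0.1×(255−107) = 107 + 14.8 = 121.8 → 122
  → #7ea57a
30% tone:
  R: 112 + 0.3×(128−112) = 112 + 4.8 = 116.8 → 117
  G: 155 − 8.1 = 146.9 → 147
  B: 107 + 0.3×(128−107) = 107 + 6.3 = 113.3 → 113
  → #759371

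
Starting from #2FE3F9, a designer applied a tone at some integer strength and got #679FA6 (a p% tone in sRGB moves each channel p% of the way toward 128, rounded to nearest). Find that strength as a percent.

69%

#2FE3F9 is rgb(47, 227, 249); #679FA6 is rgb(103, 159, 166).
On the B channel (widest range): 166 ≈ 249 + (p/100)(128 − 249), so p ≈ 100×(166 − 249)/(128 − 249) = -8300/-121 = 68.60.
p = 69 reproduces all three channels after rounding.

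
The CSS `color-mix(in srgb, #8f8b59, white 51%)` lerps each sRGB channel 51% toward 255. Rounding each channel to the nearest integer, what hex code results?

#c8c6ae

#8f8b59 is rgb(143, 139, 89).
Lerp each channel 51% toward 255:
  R: 143 + 57.12 = 200.12 → 200
  G: 139 + 0.51×(255−139) = 139 + 59.16 = 198.16 → 198
  B: 89 + 0.51×(255−89) = 89 + 84.66 = 173.66 → 174
rgb(200, 198, 174) = #c8c6ae.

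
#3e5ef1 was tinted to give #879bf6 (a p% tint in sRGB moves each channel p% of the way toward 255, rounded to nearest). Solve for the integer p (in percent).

38%

#3e5ef1 is rgb(62, 94, 241); #879bf6 is rgb(135, 155, 246).
On the R channel (widest range): 135 ≈ 62 + (p/100)(255 − 62), so p ≈ 100×(135 − 62)/(255 − 62) = 7300/193 = 37.82.
p = 38 reproduces all three channels after rounding.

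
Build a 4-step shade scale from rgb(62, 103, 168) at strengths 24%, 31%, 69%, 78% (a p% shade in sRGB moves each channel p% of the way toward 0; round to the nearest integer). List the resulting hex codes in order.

#2f4e80, #2b4774, #132034, #0e1725

24%: (62 − 14.88 = 47.12→47, 103 − 24.72 = 78.28→78, 168 − 40.32 = 127.68→128) → #2f4e80
31%: (62 − 19.22 = 42.78→43, 103 − 31.93 = 71.07→71, 168 − 52.08 = 115.92→116) → #2b4774
69%: (62 − 42.78 = 19.22→19, 103 − 71.07 = 31.93→32, 168 − 115.92 = 52.08→52) → #132034
78%: (62 − 48.36 = 13.64→14, 103 − 80.34 = 22.66→23, 168 − 131.04 = 36.96→37) → #0e1725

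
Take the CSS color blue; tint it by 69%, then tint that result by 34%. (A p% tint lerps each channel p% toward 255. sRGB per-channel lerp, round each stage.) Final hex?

CSS blue is rgb(0, 0, 255).
Per channel, c → c + 0.69(255 − c):
  R: 0 + 0.69×(255−0) = 0 + 175.95 = 175.95 → 176
  G: 0 + 0.69×(255−0) = 0 + 175.95 = 175.95 → 176
  B: 255 + 0 = 255 → 255
After the tint: rgb(176, 176, 255) = #B0B0FF.
A 34% tint moves each channel 34% toward 255:
  R: 176 + 26.86 = 202.86 → 203
  G: 176 + 0.34×(255−176) = 176 + 26.86 = 202.86 → 203
  B: 255 + 0.34×(255−255) = 255 + 0 = 255 → 255
rgb(203, 203, 255) = #CBCBFF.

#CBCBFF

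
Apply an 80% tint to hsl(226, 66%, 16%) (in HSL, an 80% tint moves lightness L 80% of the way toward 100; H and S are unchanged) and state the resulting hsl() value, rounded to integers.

hsl(226, 66%, 83%)

L moves 80% from 16 toward 100: 16 + 67.2 = 83.2 → 83.
H and S are unchanged.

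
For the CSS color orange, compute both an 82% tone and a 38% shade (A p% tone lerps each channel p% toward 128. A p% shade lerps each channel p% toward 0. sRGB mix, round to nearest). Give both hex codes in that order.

#978769, #9e6600

CSS orange is rgb(255, 165, 0).
82% tone:
  R: 255 − 104.14 = 150.86 → 151
  G: 165 − 30.34 = 134.66 → 135
  B: 0 + 0.82×(128−0) = 0 + 104.96 = 104.96 → 105
  → #978769
38% shade:
  R: 255 + 0.38×(0−255) = 255 − 96.9 = 158.1 → 158
  G: 165 − 62.7 = 102.3 → 102
  B: 0 + 0.38×(0−0) = 0 + 0 = 0 → 0
  → #9e6600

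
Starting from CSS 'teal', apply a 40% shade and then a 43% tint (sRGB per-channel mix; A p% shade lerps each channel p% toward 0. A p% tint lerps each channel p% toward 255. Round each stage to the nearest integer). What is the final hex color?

#6E9A9A

CSS teal is rgb(0, 128, 128).
Per channel, c → c + 0.4(0 − c):
  R: 0 + 0.4×(0−0) = 0 + 0 = 0 → 0
  G: 128 + 0.4×(0−128) = 128 − 51.2 = 76.8 → 77
  B: 128 + 0.4×(0−128) = 128 − 51.2 = 76.8 → 77
After the shade: rgb(0, 77, 77) = #004D4D.
Per channel, c → c + 0.43(255 − c):
  R: 0 + 0.43×(255−0) = 0 + 109.65 = 109.65 → 110
  G: 77 + 76.54 = 153.54 → 154
  B: 77 + 76.54 = 153.54 → 154
rgb(110, 154, 154) = #6E9A9A.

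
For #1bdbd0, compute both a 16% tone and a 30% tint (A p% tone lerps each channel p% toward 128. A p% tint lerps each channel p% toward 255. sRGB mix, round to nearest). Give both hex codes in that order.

#2bccc3, #5fe6de

#1bdbd0 is rgb(27, 219, 208).
16% tone:
  R: 27 + 0.16×(128−27) = 27 + 16.16 = 43.16 → 43
  G: 219 + 0.16×(128−219) = 219 − 14.56 = 204.44 → 204
  B: 208 − 12.8 = 195.2 → 195
  → #2bccc3
30% tint:
  R: 27 + 0.3×(255−27) = 27 + 68.4 = 95.4 → 95
  G: 219 + 0.3×(255−219) = 219 + 10.8 = 229.8 → 230
  B: 208 + 0.3×(255−208) = 208 + 14.1 = 222.1 → 222
  → #5fe6de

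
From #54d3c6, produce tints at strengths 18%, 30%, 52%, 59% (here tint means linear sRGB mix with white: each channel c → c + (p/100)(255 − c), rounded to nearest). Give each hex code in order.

#73dbd0, #87e0d7, #adeae4, #b9ede8

#54d3c6 is rgb(84, 211, 198).
18%: (84 + 30.78 = 114.78→115, 211 + 7.92 = 218.92→219, 198 + 10.26 = 208.26→208) → #73dbd0
30%: (84 + 51.3 = 135.3→135, 211 + 13.2 = 224.2→224, 198 + 17.1 = 215.1→215) → #87e0d7
52%: (84 + 88.92 = 172.92→173, 211 + 22.88 = 233.88→234, 198 + 29.64 = 227.64→228) → #adeae4
59%: (84 + 100.89 = 184.89→185, 211 + 25.96 = 236.96→237, 198 + 33.63 = 231.63→232) → #b9ede8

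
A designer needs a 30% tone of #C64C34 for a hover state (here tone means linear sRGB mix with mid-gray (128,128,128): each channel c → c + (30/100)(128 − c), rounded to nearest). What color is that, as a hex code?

#C64C34 is rgb(198, 76, 52).
A 30% tone moves each channel 30% toward 128:
  R: 198 − 21 = 177 → 177
  G: 76 + 0.3×(128−76) = 76 + 15.6 = 91.6 → 92
  B: 52 + 0.3×(128−52) = 52 + 22.8 = 74.8 → 75
rgb(177, 92, 75) = #B15C4B.

#B15C4B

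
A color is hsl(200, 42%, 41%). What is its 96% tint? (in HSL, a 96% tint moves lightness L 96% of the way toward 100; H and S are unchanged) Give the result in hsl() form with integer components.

hsl(200, 42%, 98%)

L moves 96% from 41 toward 100: 41 + 56.64 = 97.64 → 98.
H and S are unchanged.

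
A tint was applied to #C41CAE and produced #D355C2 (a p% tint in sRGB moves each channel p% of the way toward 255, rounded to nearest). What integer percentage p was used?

25%

#C41CAE is rgb(196, 28, 174); #D355C2 is rgb(211, 85, 194).
On the G channel (widest range): 85 ≈ 28 + (p/100)(255 − 28), so p ≈ 100×(85 − 28)/(255 − 28) = 5700/227 = 25.11.
p = 25 reproduces all three channels after rounding.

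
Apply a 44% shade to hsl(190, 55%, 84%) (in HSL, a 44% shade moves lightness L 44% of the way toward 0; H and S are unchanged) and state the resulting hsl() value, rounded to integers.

hsl(190, 55%, 47%)

L moves 44% from 84 toward 0: 84 − 36.96 = 47.04 → 47.
H and S are unchanged.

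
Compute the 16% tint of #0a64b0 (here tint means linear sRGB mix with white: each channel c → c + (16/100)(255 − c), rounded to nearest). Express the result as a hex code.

#0a64b0 is rgb(10, 100, 176).
A 16% tint moves each channel 16% toward 255:
  R: 10 + 0.16×(255−10) = 10 + 39.2 = 49.2 → 49
  G: 100 + 0.16×(255−100) = 100 + 24.8 = 124.8 → 125
  B: 176 + 0.16×(255−176) = 176 + 12.64 = 188.64 → 189
rgb(49, 125, 189) = #317dbd.

#317dbd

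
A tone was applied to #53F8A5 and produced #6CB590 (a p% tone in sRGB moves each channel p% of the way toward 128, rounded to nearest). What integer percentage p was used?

#53F8A5 is rgb(83, 248, 165); #6CB590 is rgb(108, 181, 144).
On the G channel (widest range): 181 ≈ 248 + (p/100)(128 − 248), so p ≈ 100×(181 − 248)/(128 − 248) = -6700/-120 = 55.83.
p = 56 reproduces all three channels after rounding.

56%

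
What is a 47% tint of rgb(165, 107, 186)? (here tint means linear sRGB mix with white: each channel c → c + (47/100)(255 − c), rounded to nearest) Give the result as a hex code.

#CFB1DA

Per channel, c → c + 0.47(255 − c):
  R: 165 + 0.47×(255−165) = 165 + 42.3 = 207.3 → 207
  G: 107 + 0.47×(255−107) = 107 + 69.56 = 176.56 → 177
  B: 186 + 0.47×(255−186) = 186 + 32.43 = 218.43 → 218
rgb(207, 177, 218) = #CFB1DA.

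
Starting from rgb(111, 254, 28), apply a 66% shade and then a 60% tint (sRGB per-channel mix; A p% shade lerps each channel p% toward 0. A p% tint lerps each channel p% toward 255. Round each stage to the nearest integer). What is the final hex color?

A 66% shade moves each channel 66% toward 0:
  R: 111 − 73.26 = 37.74 → 38
  G: 254 + 0.66×(0−254) = 254 − 167.64 = 86.36 → 86
  B: 28 − 18.48 = 9.52 → 10
After the shade: rgb(38, 86, 10) = #26560A.
Per channel, c → c + 0.6(255 − c):
  R: 38 + 130.2 = 168.2 → 168
  G: 86 + 0.6×(255−86) = 86 + 101.4 = 187.4 → 187
  B: 10 + 147 = 157 → 157
rgb(168, 187, 157) = #A8BB9D.

#A8BB9D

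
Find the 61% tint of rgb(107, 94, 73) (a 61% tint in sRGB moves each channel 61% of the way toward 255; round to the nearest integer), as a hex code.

#c5c0b8

A 61% tint moves each channel 61% toward 255:
  R: 107 + 90.28 = 197.28 → 197
  G: 94 + 0.61×(255−94) = 94 + 98.21 = 192.21 → 192
  B: 73 + 0.61×(255−73) = 73 + 111.02 = 184.02 → 184
rgb(197, 192, 184) = #c5c0b8.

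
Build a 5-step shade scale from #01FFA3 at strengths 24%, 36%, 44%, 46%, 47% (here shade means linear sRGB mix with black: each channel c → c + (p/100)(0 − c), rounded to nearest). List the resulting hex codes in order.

#01C27C, #01A368, #018F5B, #018A58, #018756

#01FFA3 is rgb(1, 255, 163).
24%: (1→1, 255 − 61.2 = 193.8→194, 163 − 39.12 = 123.88→124) → #01C27C
36%: (1→1, 255 − 91.8 = 163.2→163, 163 − 58.68 = 104.32→104) → #01A368
44%: (1→1, 255 − 112.2 = 142.8→143, 163 − 71.72 = 91.28→91) → #018F5B
46%: (1→1, 255 − 117.3 = 137.7→138, 163 − 74.98 = 88.02→88) → #018A58
47%: (1→1, 255 − 119.85 = 135.15→135, 163 − 76.61 = 86.39→86) → #018756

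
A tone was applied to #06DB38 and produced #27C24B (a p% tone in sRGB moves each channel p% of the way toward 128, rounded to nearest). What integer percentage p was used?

#06DB38 is rgb(6, 219, 56); #27C24B is rgb(39, 194, 75).
On the R channel (widest range): 39 ≈ 6 + (p/100)(128 − 6), so p ≈ 100×(39 − 6)/(128 − 6) = 3300/122 = 27.05.
p = 27 reproduces all three channels after rounding.

27%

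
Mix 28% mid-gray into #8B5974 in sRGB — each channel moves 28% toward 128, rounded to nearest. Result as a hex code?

#886477

#8B5974 is rgb(139, 89, 116).
Per channel, c → c + 0.28(128 − c):
  R: 139 − 3.08 = 135.92 → 136
  G: 89 + 0.28×(128−89) = 89 + 10.92 = 99.92 → 100
  B: 116 + 0.28×(128−116) = 116 + 3.36 = 119.36 → 119
rgb(136, 100, 119) = #886477.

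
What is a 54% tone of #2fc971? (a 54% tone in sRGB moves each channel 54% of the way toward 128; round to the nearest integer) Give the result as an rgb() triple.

#2fc971 is rgb(47, 201, 113).
A 54% tone moves each channel 54% toward 128:
  R: 47 + 0.54×(128−47) = 47 + 43.74 = 90.74 → 91
  G: 201 − 39.42 = 161.58 → 162
  B: 113 + 0.54×(128−113) = 113 + 8.1 = 121.1 → 121

rgb(91, 162, 121)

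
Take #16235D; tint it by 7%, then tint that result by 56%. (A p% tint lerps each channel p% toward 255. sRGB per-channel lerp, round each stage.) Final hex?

#A0A5BD

#16235D is rgb(22, 35, 93).
Lerp each channel 7% toward 255:
  R: 22 + 0.07×(255−22) = 22 + 16.31 = 38.31 → 38
  G: 35 + 15.4 = 50.4 → 50
  B: 93 + 0.07×(255−93) = 93 + 11.34 = 104.34 → 104
After the tint: rgb(38, 50, 104) = #263268.
Per channel, c → c + 0.56(255 − c):
  R: 38 + 121.52 = 159.52 → 160
  G: 50 + 0.56×(255−50) = 50 + 114.8 = 164.8 → 165
  B: 104 + 0.56×(255−104) = 104 + 84.56 = 188.56 → 189
rgb(160, 165, 189) = #A0A5BD.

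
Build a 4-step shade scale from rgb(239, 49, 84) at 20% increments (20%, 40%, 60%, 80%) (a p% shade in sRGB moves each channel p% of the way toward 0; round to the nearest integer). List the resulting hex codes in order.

20%: (239 − 47.8 = 191.2→191, 49 − 9.8 = 39.2→39, 84 − 16.8 = 67.2→67) → #BF2743
40%: (239 − 95.6 = 143.4→143, 49 − 19.6 = 29.4→29, 84 − 33.6 = 50.4→50) → #8F1D32
60%: (239 − 143.4 = 95.6→96, 49 − 29.4 = 19.6→20, 84 − 50.4 = 33.6→34) → #601422
80%: (239 − 191.2 = 47.8→48, 49 − 39.2 = 9.8→10, 84 − 67.2 = 16.8→17) → #300A11

#BF2743, #8F1D32, #601422, #300A11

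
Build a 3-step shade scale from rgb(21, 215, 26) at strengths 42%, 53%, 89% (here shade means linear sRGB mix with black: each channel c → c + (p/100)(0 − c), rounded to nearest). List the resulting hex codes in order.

42%: (21 − 8.82 = 12.18→12, 215 − 90.3 = 124.7→125, 26 − 10.92 = 15.08→15) → #0c7d0f
53%: (21 − 11.13 = 9.87→10, 215 − 113.95 = 101.05→101, 26 − 13.78 = 12.22→12) → #0a650c
89%: (21 − 18.69 = 2.31→2, 215 − 191.35 = 23.65→24, 26 − 23.14 = 2.86→3) → #021803

#0c7d0f, #0a650c, #021803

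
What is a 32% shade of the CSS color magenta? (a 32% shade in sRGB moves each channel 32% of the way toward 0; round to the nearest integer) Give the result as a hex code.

#ad00ad

CSS magenta is rgb(255, 0, 255).
Per channel, c → c + 0.32(0 − c):
  R: 255 + 0.32×(0−255) = 255 − 81.6 = 173.4 → 173
  G: 0 + 0 = 0 → 0
  B: 255 + 0.32×(0−255) = 255 − 81.6 = 173.4 → 173
rgb(173, 0, 173) = #ad00ad.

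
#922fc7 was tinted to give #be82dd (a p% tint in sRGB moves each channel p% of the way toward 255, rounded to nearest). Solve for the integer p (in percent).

40%

#922fc7 is rgb(146, 47, 199); #be82dd is rgb(190, 130, 221).
On the G channel (widest range): 130 ≈ 47 + (p/100)(255 − 47), so p ≈ 100×(130 − 47)/(255 − 47) = 8300/208 = 39.90.
p = 40 reproduces all three channels after rounding.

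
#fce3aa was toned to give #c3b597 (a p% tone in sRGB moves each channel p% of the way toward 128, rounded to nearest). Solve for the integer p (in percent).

46%

#fce3aa is rgb(252, 227, 170); #c3b597 is rgb(195, 181, 151).
On the R channel (widest range): 195 ≈ 252 + (p/100)(128 − 252), so p ≈ 100×(195 − 252)/(128 − 252) = -5700/-124 = 45.97.
p = 46 reproduces all three channels after rounding.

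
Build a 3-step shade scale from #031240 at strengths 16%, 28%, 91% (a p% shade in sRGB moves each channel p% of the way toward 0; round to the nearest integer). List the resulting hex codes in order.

#030f36, #020d2e, #000206

#031240 is rgb(3, 18, 64).
16%: (3→3, 18 − 2.88 = 15.12→15, 64 − 10.24 = 53.76→54) → #030f36
28%: (3 − 0.84 = 2.16→2, 18 − 5.04 = 12.96→13, 64 − 17.92 = 46.08→46) → #020d2e
91%: (3 − 2.73 = 0.27→0, 18 − 16.38 = 1.62→2, 64 − 58.24 = 5.76→6) → #000206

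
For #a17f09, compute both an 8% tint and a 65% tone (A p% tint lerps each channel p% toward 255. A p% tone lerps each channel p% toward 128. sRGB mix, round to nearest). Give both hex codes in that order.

#a17f09 is rgb(161, 127, 9).
8% tint:
  R: 161 + 0.08×(255−161) = 161 + 7.52 = 168.52 → 169
  G: 127 + 0.08×(255−127) = 127 + 10.24 = 137.24 → 137
  B: 9 + 0.08×(255−9) = 9 + 19.68 = 28.68 → 29
  → #a9891d
65% tone:
  R: 161 + 0.65×(128−161) = 161 − 21.45 = 139.55 → 140
  G: 127 + 0.65×(128−127) = 127 + 0.65 = 127.65 → 128
  B: 9 + 77.35 = 86.35 → 86
  → #8c8056

#a9891d, #8c8056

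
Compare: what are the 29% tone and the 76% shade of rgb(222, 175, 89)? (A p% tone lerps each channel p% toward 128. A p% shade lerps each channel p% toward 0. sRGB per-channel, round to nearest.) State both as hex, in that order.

#C3A164, #352A15

29% tone:
  R: 222 + 0.29×(128−222) = 222 − 27.26 = 194.74 → 195
  G: 175 + 0.29×(128−175) = 175 − 13.63 = 161.37 → 161
  B: 89 + 0.29×(128−89) = 89 + 11.31 = 100.31 → 100
  → #C3A164
76% shade:
  R: 222 + 0.76×(0−222) = 222 − 168.72 = 53.28 → 53
  G: 175 − 133 = 42 → 42
  B: 89 − 67.64 = 21.36 → 21
  → #352A15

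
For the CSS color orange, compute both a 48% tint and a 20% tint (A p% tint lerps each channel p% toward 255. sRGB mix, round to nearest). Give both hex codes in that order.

CSS orange is rgb(255, 165, 0).
48% tint:
  R: 255 + 0.48×(255−255) = 255 + 0 = 255 → 255
  G: 165 + 0.48×(255−165) = 165 + 43.2 = 208.2 → 208
  B: 0 + 0.48×(255−0) = 0 + 122.4 = 122.4 → 122
  → #FFD07A
20% tint:
  R: 255 + 0.2×(255−255) = 255 + 0 = 255 → 255
  G: 165 + 0.2×(255−165) = 165 + 18 = 183 → 183
  B: 0 + 51 = 51 → 51
  → #FFB733

#FFD07A, #FFB733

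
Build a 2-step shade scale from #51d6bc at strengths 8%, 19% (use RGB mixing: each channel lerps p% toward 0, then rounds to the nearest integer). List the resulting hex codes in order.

#51d6bc is rgb(81, 214, 188).
8%: (81 − 6.48 = 74.52→75, 214 − 17.12 = 196.88→197, 188 − 15.04 = 172.96→173) → #4bc5ad
19%: (81 − 15.39 = 65.61→66, 214 − 40.66 = 173.34→173, 188 − 35.72 = 152.28→152) → #42ad98

#4bc5ad, #42ad98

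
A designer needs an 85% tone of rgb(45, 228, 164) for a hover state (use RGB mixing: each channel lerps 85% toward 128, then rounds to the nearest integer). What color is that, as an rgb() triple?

Per channel, c → c + 0.85(128 − c):
  R: 45 + 0.85×(128−45) = 45 + 70.55 = 115.55 → 116
  G: 228 + 0.85×(128−228) = 228 − 85 = 143 → 143
  B: 164 + 0.85×(128−164) = 164 − 30.6 = 133.4 → 133

rgb(116, 143, 133)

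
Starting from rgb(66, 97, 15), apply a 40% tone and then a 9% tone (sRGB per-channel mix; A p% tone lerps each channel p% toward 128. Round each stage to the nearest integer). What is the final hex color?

A 40% tone moves each channel 40% toward 128:
  R: 66 + 24.8 = 90.8 → 91
  G: 97 + 0.4×(128−97) = 97 + 12.4 = 109.4 → 109
  B: 15 + 45.2 = 60.2 → 60
After the tone: rgb(91, 109, 60) = #5b6d3c.
Lerp each channel 9% toward 128:
  R: 91 + 0.09×(128−91) = 91 + 3.33 = 94.33 → 94
  G: 109 + 0.09×(128−109) = 109 + 1.71 = 110.71 → 111
  B: 60 + 0.09×(128−60) = 60 + 6.12 = 66.12 → 66
rgb(94, 111, 66) = #5e6f42.

#5e6f42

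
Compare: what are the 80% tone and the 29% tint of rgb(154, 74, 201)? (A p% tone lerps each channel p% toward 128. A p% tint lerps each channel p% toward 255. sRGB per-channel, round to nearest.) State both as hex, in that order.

80% tone:
  R: 154 − 20.8 = 133.2 → 133
  G: 74 + 0.8×(128−74) = 74 + 43.2 = 117.2 → 117
  B: 201 + 0.8×(128−201) = 201 − 58.4 = 142.6 → 143
  → #85758F
29% tint:
  R: 154 + 29.29 = 183.29 → 183
  G: 74 + 52.49 = 126.49 → 126
  B: 201 + 15.66 = 216.66 → 217
  → #B77ED9

#85758F, #B77ED9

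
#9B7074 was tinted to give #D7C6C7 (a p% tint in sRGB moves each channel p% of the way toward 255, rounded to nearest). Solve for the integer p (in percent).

#9B7074 is rgb(155, 112, 116); #D7C6C7 is rgb(215, 198, 199).
On the G channel (widest range): 198 ≈ 112 + (p/100)(255 − 112), so p ≈ 100×(198 − 112)/(255 − 112) = 8600/143 = 60.14.
p = 60 reproduces all three channels after rounding.

60%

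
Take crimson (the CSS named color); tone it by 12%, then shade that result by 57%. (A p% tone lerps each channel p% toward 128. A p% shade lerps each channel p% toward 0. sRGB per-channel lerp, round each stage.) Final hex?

CSS crimson is rgb(220, 20, 60).
Lerp each channel 12% toward 128:
  R: 220 + 0.12×(128−220) = 220 − 11.04 = 208.96 → 209
  G: 20 + 12.96 = 32.96 → 33
  B: 60 + 0.12×(128−60) = 60 + 8.16 = 68.16 → 68
After the tone: rgb(209, 33, 68) = #d12144.
A 57% shade moves each channel 57% toward 0:
  R: 209 + 0.57×(0−209) = 209 − 119.13 = 89.87 → 90
  G: 33 + 0.57×(0−33) = 33 − 18.81 = 14.19 → 14
  B: 68 + 0.57×(0−68) = 68 − 38.76 = 29.24 → 29
rgb(90, 14, 29) = #5a0e1d.

#5a0e1d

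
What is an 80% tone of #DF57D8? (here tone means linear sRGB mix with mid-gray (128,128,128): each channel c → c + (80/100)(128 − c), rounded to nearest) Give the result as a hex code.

#DF57D8 is rgb(223, 87, 216).
Per channel, c → c + 0.8(128 − c):
  R: 223 − 76 = 147 → 147
  G: 87 + 0.8×(128−87) = 87 + 32.8 = 119.8 → 120
  B: 216 − 70.4 = 145.6 → 146
rgb(147, 120, 146) = #937892.

#937892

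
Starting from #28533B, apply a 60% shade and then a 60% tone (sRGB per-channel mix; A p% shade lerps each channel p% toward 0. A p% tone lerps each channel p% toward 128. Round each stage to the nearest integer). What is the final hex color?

#535A56

#28533B is rgb(40, 83, 59).
Per channel, c → c + 0.6(0 − c):
  R: 40 + 0.6×(0−40) = 40 − 24 = 16 → 16
  G: 83 + 0.6×(0−83) = 83 − 49.8 = 33.2 → 33
  B: 59 + 0.6×(0−59) = 59 − 35.4 = 23.6 → 24
After the shade: rgb(16, 33, 24) = #102118.
Lerp each channel 60% toward 128:
  R: 16 + 0.6×(128−16) = 16 + 67.2 = 83.2 → 83
  G: 33 + 0.6×(128−33) = 33 + 57 = 90 → 90
  B: 24 + 0.6×(128−24) = 24 + 62.4 = 86.4 → 86
rgb(83, 90, 86) = #535A56.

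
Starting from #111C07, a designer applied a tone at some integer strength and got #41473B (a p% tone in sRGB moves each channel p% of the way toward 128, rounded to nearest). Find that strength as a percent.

#111C07 is rgb(17, 28, 7); #41473B is rgb(65, 71, 59).
On the B channel (widest range): 59 ≈ 7 + (p/100)(128 − 7), so p ≈ 100×(59 − 7)/(128 − 7) = 5200/121 = 42.98.
p = 43 reproduces all three channels after rounding.

43%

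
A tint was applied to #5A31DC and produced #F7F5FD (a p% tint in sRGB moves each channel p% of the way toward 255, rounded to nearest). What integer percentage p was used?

95%

#5A31DC is rgb(90, 49, 220); #F7F5FD is rgb(247, 245, 253).
On the G channel (widest range): 245 ≈ 49 + (p/100)(255 − 49), so p ≈ 100×(245 − 49)/(255 − 49) = 19600/206 = 95.15.
p = 95 reproduces all three channels after rounding.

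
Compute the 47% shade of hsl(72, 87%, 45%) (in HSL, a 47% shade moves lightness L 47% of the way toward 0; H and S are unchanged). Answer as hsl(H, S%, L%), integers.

L moves 47% from 45 toward 0: 45 − 21.15 = 23.85 → 24.
H and S are unchanged.

hsl(72, 87%, 24%)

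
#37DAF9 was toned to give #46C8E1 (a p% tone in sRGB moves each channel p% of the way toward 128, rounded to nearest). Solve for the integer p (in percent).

#37DAF9 is rgb(55, 218, 249); #46C8E1 is rgb(70, 200, 225).
On the B channel (widest range): 225 ≈ 249 + (p/100)(128 − 249), so p ≈ 100×(225 − 249)/(128 − 249) = -2400/-121 = 19.83.
p = 20 reproduces all three channels after rounding.

20%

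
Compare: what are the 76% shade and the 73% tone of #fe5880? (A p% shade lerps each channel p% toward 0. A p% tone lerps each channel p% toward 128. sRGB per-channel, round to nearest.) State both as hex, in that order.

#fe5880 is rgb(254, 88, 128).
76% shade:
  R: 254 − 193.04 = 60.96 → 61
  G: 88 + 0.76×(0−88) = 88 − 66.88 = 21.12 → 21
  B: 128 + 0.76×(0−128) = 128 − 97.28 = 30.72 → 31
  → #3d151f
73% tone:
  R: 254 + 0.73×(128−254) = 254 − 91.98 = 162.02 → 162
  G: 88 + 0.73×(128−88) = 88 + 29.2 = 117.2 → 117
  B: 128 + 0.73×(128−128) = 128 + 0 = 128 → 128
  → #a27580

#3d151f, #a27580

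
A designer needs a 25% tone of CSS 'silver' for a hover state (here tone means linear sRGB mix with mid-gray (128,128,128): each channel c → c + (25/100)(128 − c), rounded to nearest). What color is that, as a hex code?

#B0B0B0

CSS silver is rgb(192, 192, 192).
Per channel, c → c + 0.25(128 − c):
  R: 192 + 0.25×(128−192) = 192 − 16 = 176 → 176
  G: 192 − 16 = 176 → 176
  B: 192 + 0.25×(128−192) = 192 − 16 = 176 → 176
rgb(176, 176, 176) = #B0B0B0.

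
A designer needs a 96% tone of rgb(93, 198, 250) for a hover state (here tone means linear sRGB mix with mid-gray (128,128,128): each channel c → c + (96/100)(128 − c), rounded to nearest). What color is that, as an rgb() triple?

rgb(127, 131, 133)

A 96% tone moves each channel 96% toward 128:
  R: 93 + 0.96×(128−93) = 93 + 33.6 = 126.6 → 127
  G: 198 + 0.96×(128−198) = 198 − 67.2 = 130.8 → 131
  B: 250 − 117.12 = 132.88 → 133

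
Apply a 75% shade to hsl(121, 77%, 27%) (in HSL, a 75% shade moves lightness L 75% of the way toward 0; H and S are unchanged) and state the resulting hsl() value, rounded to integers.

hsl(121, 77%, 7%)

L moves 75% from 27 toward 0: 27 − 20.25 = 6.75 → 7.
H and S are unchanged.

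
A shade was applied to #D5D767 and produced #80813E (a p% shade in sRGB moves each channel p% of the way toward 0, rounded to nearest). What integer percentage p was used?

#D5D767 is rgb(213, 215, 103); #80813E is rgb(128, 129, 62).
On the G channel (widest range): 129 ≈ 215 + (p/100)(0 − 215), so p ≈ 100×(129 − 215)/(0 − 215) = -8600/-215 = 40.00.
p = 40 reproduces all three channels after rounding.

40%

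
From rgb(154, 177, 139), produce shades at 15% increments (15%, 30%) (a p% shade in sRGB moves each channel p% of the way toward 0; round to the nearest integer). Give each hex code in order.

#839676, #6c7c61

15%: (154 − 23.1 = 130.9→131, 177 − 26.55 = 150.45→150, 139 − 20.85 = 118.15→118) → #839676
30%: (154 − 46.2 = 107.8→108, 177 − 53.1 = 123.9→124, 139 − 41.7 = 97.3→97) → #6c7c61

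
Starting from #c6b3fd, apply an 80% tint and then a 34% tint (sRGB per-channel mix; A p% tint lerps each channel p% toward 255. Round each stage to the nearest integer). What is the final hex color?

#c6b3fd is rgb(198, 179, 253).
Lerp each channel 80% toward 255:
  R: 198 + 0.8×(255−198) = 198 + 45.6 = 243.6 → 244
  G: 179 + 0.8×(255−179) = 179 + 60.8 = 239.8 → 240
  B: 253 + 1.6 = 254.6 → 255
After the tint: rgb(244, 240, 255) = #f4f0ff.
Lerp each channel 34% toward 255:
  R: 244 + 3.74 = 247.74 → 248
  G: 240 + 0.34×(255−240) = 240 + 5.1 = 245.1 → 245
  B: 255 + 0.34×(255−255) = 255 + 0 = 255 → 255
rgb(248, 245, 255) = #f8f5ff.

#f8f5ff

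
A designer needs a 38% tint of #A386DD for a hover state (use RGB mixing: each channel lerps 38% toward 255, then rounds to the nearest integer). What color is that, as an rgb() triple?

#A386DD is rgb(163, 134, 221).
A 38% tint moves each channel 38% toward 255:
  R: 163 + 34.96 = 197.96 → 198
  G: 134 + 45.98 = 179.98 → 180
  B: 221 + 0.38×(255−221) = 221 + 12.92 = 233.92 → 234

rgb(198, 180, 234)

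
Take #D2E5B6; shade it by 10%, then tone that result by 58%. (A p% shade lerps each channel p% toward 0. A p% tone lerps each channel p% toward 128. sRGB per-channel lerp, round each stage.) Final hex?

#9AA18F

#D2E5B6 is rgb(210, 229, 182).
A 10% shade moves each channel 10% toward 0:
  R: 210 − 21 = 189 → 189
  G: 229 − 22.9 = 206.1 → 206
  B: 182 + 0.1×(0−182) = 182 − 18.2 = 163.8 → 164
After the shade: rgb(189, 206, 164) = #BDCEA4.
A 58% tone moves each channel 58% toward 128:
  R: 189 + 0.58×(128−189) = 189 − 35.38 = 153.62 → 154
  G: 206 + 0.58×(128−206) = 206 − 45.24 = 160.76 → 161
  B: 164 + 0.58×(128−164) = 164 − 20.88 = 143.12 → 143
rgb(154, 161, 143) = #9AA18F.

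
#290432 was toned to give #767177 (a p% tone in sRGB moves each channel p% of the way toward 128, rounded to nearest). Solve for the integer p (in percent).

88%

#290432 is rgb(41, 4, 50); #767177 is rgb(118, 113, 119).
On the G channel (widest range): 113 ≈ 4 + (p/100)(128 − 4), so p ≈ 100×(113 − 4)/(128 − 4) = 10900/124 = 87.90.
p = 88 reproduces all three channels after rounding.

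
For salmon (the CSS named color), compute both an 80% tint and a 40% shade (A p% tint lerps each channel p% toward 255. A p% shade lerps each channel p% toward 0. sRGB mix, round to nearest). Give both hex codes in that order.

CSS salmon is rgb(250, 128, 114).
80% tint:
  R: 250 + 0.8×(255−250) = 250 + 4 = 254 → 254
  G: 128 + 101.6 = 229.6 → 230
  B: 114 + 112.8 = 226.8 → 227
  → #FEE6E3
40% shade:
  R: 250 + 0.4×(0−250) = 250 − 100 = 150 → 150
  G: 128 + 0.4×(0−128) = 128 − 51.2 = 76.8 → 77
  B: 114 − 45.6 = 68.4 → 68
  → #964D44

#FEE6E3, #964D44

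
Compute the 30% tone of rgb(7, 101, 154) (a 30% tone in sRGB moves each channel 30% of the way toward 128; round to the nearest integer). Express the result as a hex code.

Per channel, c → c + 0.3(128 − c):
  R: 7 + 0.3×(128−7) = 7 + 36.3 = 43.3 → 43
  G: 101 + 0.3×(128−101) = 101 + 8.1 = 109.1 → 109
  B: 154 + 0.3×(128−154) = 154 − 7.8 = 146.2 → 146
rgb(43, 109, 146) = #2b6d92.

#2b6d92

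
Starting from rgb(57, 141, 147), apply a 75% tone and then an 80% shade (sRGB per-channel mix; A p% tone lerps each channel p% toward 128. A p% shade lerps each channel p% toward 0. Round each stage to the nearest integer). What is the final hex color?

Per channel, c → c + 0.75(128 − c):
  R: 57 + 0.75×(128−57) = 57 + 53.25 = 110.25 → 110
  G: 141 + 0.75×(128−141) = 141 − 9.75 = 131.25 → 131
  B: 147 + 0.75×(128−147) = 147 − 14.25 = 132.75 → 133
After the tone: rgb(110, 131, 133) = #6e8385.
Per channel, c → c + 0.8(0 − c):
  R: 110 − 88 = 22 → 22
  G: 131 − 104.8 = 26.2 → 26
  B: 133 + 0.8×(0−133) = 133 − 106.4 = 26.6 → 27
rgb(22, 26, 27) = #161a1b.

#161a1b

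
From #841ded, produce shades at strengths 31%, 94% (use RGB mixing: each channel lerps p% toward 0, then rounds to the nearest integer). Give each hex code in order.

#5b14a4, #08020e

#841ded is rgb(132, 29, 237).
31%: (132 − 40.92 = 91.08→91, 29 − 8.99 = 20.01→20, 237 − 73.47 = 163.53→164) → #5b14a4
94%: (132 − 124.08 = 7.92→8, 29 − 27.26 = 1.74→2, 237 − 222.78 = 14.22→14) → #08020e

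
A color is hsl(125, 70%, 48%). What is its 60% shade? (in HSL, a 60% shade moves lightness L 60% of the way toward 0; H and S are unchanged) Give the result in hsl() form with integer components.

L moves 60% from 48 toward 0: 48 − 28.8 = 19.2 → 19.
H and S are unchanged.

hsl(125, 70%, 19%)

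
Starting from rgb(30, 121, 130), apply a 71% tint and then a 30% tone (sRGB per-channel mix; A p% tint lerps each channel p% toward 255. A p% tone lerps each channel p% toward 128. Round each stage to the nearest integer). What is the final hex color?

#ABBEC0

Per channel, c → c + 0.71(255 − c):
  R: 30 + 0.71×(255−30) = 30 + 159.75 = 189.75 → 190
  G: 121 + 95.14 = 216.14 → 216
  B: 130 + 0.71×(255−130) = 130 + 88.75 = 218.75 → 219
After the tint: rgb(190, 216, 219) = #BED8DB.
A 30% tone moves each channel 30% toward 128:
  R: 190 + 0.3×(128−190) = 190 − 18.6 = 171.4 → 171
  G: 216 + 0.3×(128−216) = 216 − 26.4 = 189.6 → 190
  B: 219 + 0.3×(128−219) = 219 − 27.3 = 191.7 → 192
rgb(171, 190, 192) = #ABBEC0.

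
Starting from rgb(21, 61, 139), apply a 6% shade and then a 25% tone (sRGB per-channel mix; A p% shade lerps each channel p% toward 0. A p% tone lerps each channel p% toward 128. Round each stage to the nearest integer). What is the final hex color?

#2F4B82

Per channel, c → c + 0.06(0 − c):
  R: 21 + 0.06×(0−21) = 21 − 1.26 = 19.74 → 20
  G: 61 − 3.66 = 57.34 → 57
  B: 139 − 8.34 = 130.66 → 131
After the shade: rgb(20, 57, 131) = #143983.
A 25% tone moves each channel 25% toward 128:
  R: 20 + 27 = 47 → 47
  G: 57 + 17.75 = 74.75 → 75
  B: 131 + 0.25×(128−131) = 131 − 0.75 = 130.25 → 130
rgb(47, 75, 130) = #2F4B82.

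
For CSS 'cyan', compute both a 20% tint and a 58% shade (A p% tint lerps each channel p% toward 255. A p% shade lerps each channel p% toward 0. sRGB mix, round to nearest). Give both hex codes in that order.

CSS cyan is rgb(0, 255, 255).
20% tint:
  R: 0 + 51 = 51 → 51
  G: 255 + 0.2×(255−255) = 255 + 0 = 255 → 255
  B: 255 + 0.2×(255−255) = 255 + 0 = 255 → 255
  → #33ffff
58% shade:
  R: 0 + 0.58×(0−0) = 0 + 0 = 0 → 0
  G: 255 − 147.9 = 107.1 → 107
  B: 255 + 0.58×(0−255) = 255 − 147.9 = 107.1 → 107
  → #006b6b

#33ffff, #006b6b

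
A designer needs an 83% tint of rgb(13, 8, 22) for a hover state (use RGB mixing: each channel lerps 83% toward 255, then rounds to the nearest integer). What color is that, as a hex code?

Per channel, c → c + 0.83(255 − c):
  R: 13 + 0.83×(255−13) = 13 + 200.86 = 213.86 → 214
  G: 8 + 205.01 = 213.01 → 213
  B: 22 + 193.39 = 215.39 → 215
rgb(214, 213, 215) = #d6d5d7.

#d6d5d7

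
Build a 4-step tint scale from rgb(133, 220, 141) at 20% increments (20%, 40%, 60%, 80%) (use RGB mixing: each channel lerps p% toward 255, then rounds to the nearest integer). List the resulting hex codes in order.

20%: (133 + 24.4 = 157.4→157, 220 + 7 = 227→227, 141 + 22.8 = 163.8→164) → #9DE3A4
40%: (133 + 48.8 = 181.8→182, 220 + 14 = 234→234, 141 + 45.6 = 186.6→187) → #B6EABB
60%: (133 + 73.2 = 206.2→206, 220 + 21 = 241→241, 141 + 68.4 = 209.4→209) → #CEF1D1
80%: (133 + 97.6 = 230.6→231, 220 + 28 = 248→248, 141 + 91.2 = 232.2→232) → #E7F8E8

#9DE3A4, #B6EABB, #CEF1D1, #E7F8E8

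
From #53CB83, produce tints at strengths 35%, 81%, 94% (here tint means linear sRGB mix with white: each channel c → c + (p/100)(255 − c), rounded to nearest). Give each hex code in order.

#53CB83 is rgb(83, 203, 131).
35%: (83 + 60.2 = 143.2→143, 203 + 18.2 = 221.2→221, 131 + 43.4 = 174.4→174) → #8FDDAE
81%: (83 + 139.32 = 222.32→222, 203 + 42.12 = 245.12→245, 131 + 100.44 = 231.44→231) → #DEF5E7
94%: (83 + 161.68 = 244.68→245, 203 + 48.88 = 251.88→252, 131 + 116.56 = 247.56→248) → #F5FCF8

#8FDDAE, #DEF5E7, #F5FCF8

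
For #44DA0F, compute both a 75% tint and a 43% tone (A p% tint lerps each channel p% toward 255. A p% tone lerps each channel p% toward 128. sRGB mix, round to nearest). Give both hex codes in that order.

#44DA0F is rgb(68, 218, 15).
75% tint:
  R: 68 + 0.75×(255−68) = 68 + 140.25 = 208.25 → 208
  G: 218 + 0.75×(255−218) = 218 + 27.75 = 245.75 → 246
  B: 15 + 0.75×(255−15) = 15 + 180 = 195 → 195
  → #D0F6C3
43% tone:
  R: 68 + 25.8 = 93.8 → 94
  G: 218 + 0.43×(128−218) = 218 − 38.7 = 179.3 → 179
  B: 15 + 0.43×(128−15) = 15 + 48.59 = 63.59 → 64
  → #5EB340

#D0F6C3, #5EB340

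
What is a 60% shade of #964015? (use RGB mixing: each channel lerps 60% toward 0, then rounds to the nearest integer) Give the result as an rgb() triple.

rgb(60, 26, 8)

#964015 is rgb(150, 64, 21).
Lerp each channel 60% toward 0:
  R: 150 + 0.6×(0−150) = 150 − 90 = 60 → 60
  G: 64 + 0.6×(0−64) = 64 − 38.4 = 25.6 → 26
  B: 21 − 12.6 = 8.4 → 8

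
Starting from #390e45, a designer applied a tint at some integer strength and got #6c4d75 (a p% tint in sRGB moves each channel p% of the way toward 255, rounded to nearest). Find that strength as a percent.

26%

#390e45 is rgb(57, 14, 69); #6c4d75 is rgb(108, 77, 117).
On the G channel (widest range): 77 ≈ 14 + (p/100)(255 − 14), so p ≈ 100×(77 − 14)/(255 − 14) = 6300/241 = 26.14.
p = 26 reproduces all three channels after rounding.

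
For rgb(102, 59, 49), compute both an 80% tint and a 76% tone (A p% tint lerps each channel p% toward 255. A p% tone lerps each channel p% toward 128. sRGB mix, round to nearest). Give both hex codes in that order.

#e0d8d6, #7a6f6d

80% tint:
  R: 102 + 122.4 = 224.4 → 224
  G: 59 + 156.8 = 215.8 → 216
  B: 49 + 0.8×(255−49) = 49 + 164.8 = 213.8 → 214
  → #e0d8d6
76% tone:
  R: 102 + 19.76 = 121.76 → 122
  G: 59 + 52.44 = 111.44 → 111
  B: 49 + 0.76×(128−49) = 49 + 60.04 = 109.04 → 109
  → #7a6f6d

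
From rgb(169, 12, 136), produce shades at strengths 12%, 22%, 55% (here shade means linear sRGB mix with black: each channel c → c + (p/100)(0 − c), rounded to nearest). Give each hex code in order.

#950B78, #84096A, #4C053D

12%: (169 − 20.28 = 148.72→149, 12 − 1.44 = 10.56→11, 136 − 16.32 = 119.68→120) → #950B78
22%: (169 − 37.18 = 131.82→132, 12 − 2.64 = 9.36→9, 136 − 29.92 = 106.08→106) → #84096A
55%: (169 − 92.95 = 76.05→76, 12 − 6.6 = 5.4→5, 136 − 74.8 = 61.2→61) → #4C053D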